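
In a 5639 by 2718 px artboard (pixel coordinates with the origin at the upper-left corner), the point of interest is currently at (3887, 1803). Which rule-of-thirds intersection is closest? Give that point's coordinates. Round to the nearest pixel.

(3759, 1812)

Third lines: x ∈ {1880, 3759}, y ∈ {906, 1812}.
3887 is closer to x = 3759; 1803 is closer to y = 1812.
So the nearest intersection is the lower-right power point.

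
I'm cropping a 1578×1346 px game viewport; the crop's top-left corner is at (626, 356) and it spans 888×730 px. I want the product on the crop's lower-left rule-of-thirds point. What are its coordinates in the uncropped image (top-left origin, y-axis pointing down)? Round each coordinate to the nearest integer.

(922, 843)

One third of the crop width 888 is 296.00 px.
One third of the crop height 730 is 243.33 px.
The lower-left point is one-third across and two-thirds down within the crop:
x = 626 + 1 × 296.00 ≈ 922; y = 356 + 2 × 243.33 ≈ 843.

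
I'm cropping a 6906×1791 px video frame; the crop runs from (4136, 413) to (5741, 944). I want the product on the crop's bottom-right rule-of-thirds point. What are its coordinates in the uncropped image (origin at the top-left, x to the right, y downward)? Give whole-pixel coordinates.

Crop width = 5741 − 4136 = 1605 px; one third is 535.00 px.
Crop height = 944 − 413 = 531 px; one third is 177.00 px.
The bottom-right point is two-thirds across and two-thirds down within the crop:
x = 4136 + 2 × 535.00 ≈ 5206; y = 413 + 2 × 177.00 ≈ 767.

x = 5206 px, y = 767 px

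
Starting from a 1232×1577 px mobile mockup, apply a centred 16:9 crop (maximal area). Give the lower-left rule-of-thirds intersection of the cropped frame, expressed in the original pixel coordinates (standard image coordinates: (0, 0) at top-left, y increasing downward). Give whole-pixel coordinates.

(411, 904)

1232/1577 < 16/9, so the 16:9 crop keeps the full width 1232 and trims height to 1232 × 9/16 = 693.00 px.
Top offset = (1577 − 693.00)/2 = 442.00 px; left offset = 0.
Lower-left is one-third across and two-thirds down within the crop:
x = 0.00 + 1 × 1232.00/3 ≈ 411; y = 442.00 + 2 × 693.00/3 ≈ 904.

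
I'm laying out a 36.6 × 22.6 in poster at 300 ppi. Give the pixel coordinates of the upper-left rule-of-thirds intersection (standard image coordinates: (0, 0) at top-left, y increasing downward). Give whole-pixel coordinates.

In pixels the canvas is 36.6 × 300 = 10980 wide and 22.6 × 300 = 6780 tall.
The upper-left point is one-third across and one-third down:
x = 1 × 10980/3 ≈ 3660; y = 1 × 6780/3 ≈ 2260.

x = 3660 px, y = 2260 px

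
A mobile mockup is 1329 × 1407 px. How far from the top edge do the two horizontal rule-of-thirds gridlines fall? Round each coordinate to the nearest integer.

y = 469 px and y = 938 px

1407 / 3 = 469, so the horizontal lines sit at one and two thirds of 1407.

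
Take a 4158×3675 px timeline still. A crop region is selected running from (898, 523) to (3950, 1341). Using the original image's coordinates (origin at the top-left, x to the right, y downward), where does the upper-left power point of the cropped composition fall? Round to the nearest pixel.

Crop width = 3950 − 898 = 3052 px; one third is 1017.33 px.
Crop height = 1341 − 523 = 818 px; one third is 272.67 px.
The upper-left point is one-third across and one-third down within the crop:
x = 898 + 1 × 1017.33 ≈ 1915; y = 523 + 1 × 272.67 ≈ 796.

x = 1915 px, y = 796 px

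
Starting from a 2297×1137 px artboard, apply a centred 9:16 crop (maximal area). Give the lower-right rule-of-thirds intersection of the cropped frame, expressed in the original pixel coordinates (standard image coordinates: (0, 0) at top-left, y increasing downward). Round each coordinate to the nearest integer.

2297/1137 > 9/16, so the 9:16 crop keeps the full height 1137 and trims width to 1137 × 9/16 = 639.56 px.
Left offset = (2297 − 639.56)/2 = 828.72 px; top offset = 0.
Lower-right is two-thirds across and two-thirds down within the crop:
x = 828.72 + 2 × 639.56/3 ≈ 1255; y = 0.00 + 2 × 1137.00/3 ≈ 758.

(1255, 758)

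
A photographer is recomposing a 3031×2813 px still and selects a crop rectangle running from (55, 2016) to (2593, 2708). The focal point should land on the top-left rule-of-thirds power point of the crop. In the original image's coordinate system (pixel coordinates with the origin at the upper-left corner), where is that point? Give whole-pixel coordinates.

x = 901 px, y = 2247 px

Crop width = 2593 − 55 = 2538 px; one third is 846.00 px.
Crop height = 2708 − 2016 = 692 px; one third is 230.67 px.
The top-left point is one-third across and one-third down within the crop:
x = 55 + 1 × 846.00 ≈ 901; y = 2016 + 1 × 230.67 ≈ 2247.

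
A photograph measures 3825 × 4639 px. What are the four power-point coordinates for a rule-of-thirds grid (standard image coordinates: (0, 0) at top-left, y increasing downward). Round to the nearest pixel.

One third of 3825 is 1275; one third of 4639 is 1546.33.
Vertical third lines at x = 1275 and x = 2550; horizontal third lines at y = 1546 and y = 3093.

(1275, 1546), (2550, 1546), (1275, 3093), (2550, 3093)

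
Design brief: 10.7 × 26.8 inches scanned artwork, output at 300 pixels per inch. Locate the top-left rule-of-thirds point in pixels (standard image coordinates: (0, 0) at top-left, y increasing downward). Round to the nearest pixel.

In pixels the canvas is 10.7 × 300 = 3210 wide and 26.8 × 300 = 8040 tall.
The top-left point is one-third across and one-third down:
x = 1 × 3210/3 ≈ 1070; y = 1 × 8040/3 ≈ 2680.

x = 1070 px, y = 2680 px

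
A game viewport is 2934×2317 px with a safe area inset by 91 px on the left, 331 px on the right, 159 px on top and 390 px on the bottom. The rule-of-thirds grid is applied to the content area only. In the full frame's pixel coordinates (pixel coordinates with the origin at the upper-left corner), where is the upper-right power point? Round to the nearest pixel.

x = 1766 px, y = 748 px

Content width = 2934 − 91 − 331 = 2512 px; content height = 2317 − 159 − 390 = 1768 px.
Upper-right is two-thirds across and one-third down within the content area.
x = 91 + 2 × 2512/3 = 91 + 1674.67 ≈ 1766
y = 159 + 1 × 1768/3 = 159 + 589.33 ≈ 748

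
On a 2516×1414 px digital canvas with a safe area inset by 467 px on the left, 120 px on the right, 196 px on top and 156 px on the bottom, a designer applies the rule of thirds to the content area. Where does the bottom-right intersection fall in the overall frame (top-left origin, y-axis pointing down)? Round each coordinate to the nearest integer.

Content width = 2516 − 467 − 120 = 1929 px; content height = 1414 − 196 − 156 = 1062 px.
Bottom-right is two-thirds across and two-thirds down within the content area.
x = 467 + 2 × 1929/3 = 467 + 1286.00 ≈ 1753
y = 196 + 2 × 1062/3 = 196 + 708.00 ≈ 904

(1753, 904)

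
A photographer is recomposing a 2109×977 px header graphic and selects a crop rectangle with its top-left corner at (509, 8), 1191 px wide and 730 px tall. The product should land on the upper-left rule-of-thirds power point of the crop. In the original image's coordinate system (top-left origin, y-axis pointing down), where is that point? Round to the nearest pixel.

x = 906 px, y = 251 px

One third of the crop width 1191 is 397.00 px.
One third of the crop height 730 is 243.33 px.
The upper-left point is one-third across and one-third down within the crop:
x = 509 + 1 × 397.00 ≈ 906; y = 8 + 1 × 243.33 ≈ 251.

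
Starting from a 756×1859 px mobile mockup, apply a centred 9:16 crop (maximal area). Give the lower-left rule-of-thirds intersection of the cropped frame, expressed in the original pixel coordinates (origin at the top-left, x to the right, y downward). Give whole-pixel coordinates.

(252, 1154)

756/1859 < 9/16, so the 9:16 crop keeps the full width 756 and trims height to 756 × 16/9 = 1344.00 px.
Top offset = (1859 − 1344.00)/2 = 257.50 px; left offset = 0.
Lower-left is one-third across and two-thirds down within the crop:
x = 0.00 + 1 × 756.00/3 ≈ 252; y = 257.50 + 2 × 1344.00/3 ≈ 1154.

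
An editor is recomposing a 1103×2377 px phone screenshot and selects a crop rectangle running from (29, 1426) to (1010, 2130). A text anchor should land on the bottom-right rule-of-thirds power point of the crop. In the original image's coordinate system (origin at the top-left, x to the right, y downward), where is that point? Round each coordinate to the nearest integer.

Crop width = 1010 − 29 = 981 px; one third is 327.00 px.
Crop height = 2130 − 1426 = 704 px; one third is 234.67 px.
The bottom-right point is two-thirds across and two-thirds down within the crop:
x = 29 + 2 × 327.00 ≈ 683; y = 1426 + 2 × 234.67 ≈ 1895.

x = 683 px, y = 1895 px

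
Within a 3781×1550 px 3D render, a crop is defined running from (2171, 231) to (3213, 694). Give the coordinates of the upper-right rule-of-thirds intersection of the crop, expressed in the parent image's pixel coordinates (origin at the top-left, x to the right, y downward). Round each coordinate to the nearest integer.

x = 2866 px, y = 385 px

Crop width = 3213 − 2171 = 1042 px; one third is 347.33 px.
Crop height = 694 − 231 = 463 px; one third is 154.33 px.
The upper-right point is two-thirds across and one-third down within the crop:
x = 2171 + 2 × 347.33 ≈ 2866; y = 231 + 1 × 154.33 ≈ 385.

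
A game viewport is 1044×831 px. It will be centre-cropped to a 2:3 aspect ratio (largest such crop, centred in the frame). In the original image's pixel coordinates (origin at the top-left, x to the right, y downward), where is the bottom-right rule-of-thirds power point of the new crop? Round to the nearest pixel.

x = 614 px, y = 554 px

1044/831 > 2/3, so the 2:3 crop keeps the full height 831 and trims width to 831 × 2/3 = 554.00 px.
Left offset = (1044 − 554.00)/2 = 245.00 px; top offset = 0.
Bottom-right is two-thirds across and two-thirds down within the crop:
x = 245.00 + 2 × 554.00/3 ≈ 614; y = 0.00 + 2 × 831.00/3 ≈ 554.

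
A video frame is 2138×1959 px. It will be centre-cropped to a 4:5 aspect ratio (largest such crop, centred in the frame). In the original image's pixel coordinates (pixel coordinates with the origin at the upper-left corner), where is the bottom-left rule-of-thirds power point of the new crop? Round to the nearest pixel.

x = 808 px, y = 1306 px

2138/1959 > 4/5, so the 4:5 crop keeps the full height 1959 and trims width to 1959 × 4/5 = 1567.20 px.
Left offset = (2138 − 1567.20)/2 = 285.40 px; top offset = 0.
Bottom-left is one-third across and two-thirds down within the crop:
x = 285.40 + 1 × 1567.20/3 ≈ 808; y = 0.00 + 2 × 1959.00/3 ≈ 1306.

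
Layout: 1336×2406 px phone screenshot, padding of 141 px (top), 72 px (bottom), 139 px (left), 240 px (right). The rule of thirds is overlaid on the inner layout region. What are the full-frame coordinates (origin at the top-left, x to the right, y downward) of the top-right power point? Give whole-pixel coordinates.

x = 777 px, y = 872 px

Content width = 1336 − 139 − 240 = 957 px; content height = 2406 − 141 − 72 = 2193 px.
Top-right is two-thirds across and one-third down within the inner layout region.
x = 139 + 2 × 957/3 = 139 + 638.00 ≈ 777
y = 141 + 1 × 2193/3 = 141 + 731.00 ≈ 872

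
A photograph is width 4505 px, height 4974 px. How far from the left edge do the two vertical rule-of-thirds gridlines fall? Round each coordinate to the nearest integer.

4505 / 3 = 1501.67, so the vertical lines sit at one and two thirds of 4505.

x = 1502 px and x = 3003 px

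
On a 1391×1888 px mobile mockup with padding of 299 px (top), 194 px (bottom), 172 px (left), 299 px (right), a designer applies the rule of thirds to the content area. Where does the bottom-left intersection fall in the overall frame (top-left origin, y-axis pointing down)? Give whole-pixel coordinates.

x = 479 px, y = 1229 px

Content width = 1391 − 172 − 299 = 920 px; content height = 1888 − 299 − 194 = 1395 px.
Bottom-left is one-third across and two-thirds down within the content area.
x = 172 + 1 × 920/3 = 172 + 306.67 ≈ 479
y = 299 + 2 × 1395/3 = 299 + 930.00 ≈ 1229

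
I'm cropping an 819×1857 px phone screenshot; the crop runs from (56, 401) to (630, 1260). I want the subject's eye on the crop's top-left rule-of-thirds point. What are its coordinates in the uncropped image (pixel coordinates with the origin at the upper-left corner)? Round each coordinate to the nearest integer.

Crop width = 630 − 56 = 574 px; one third is 191.33 px.
Crop height = 1260 − 401 = 859 px; one third is 286.33 px.
The top-left point is one-third across and one-third down within the crop:
x = 56 + 1 × 191.33 ≈ 247; y = 401 + 1 × 286.33 ≈ 687.

(247, 687)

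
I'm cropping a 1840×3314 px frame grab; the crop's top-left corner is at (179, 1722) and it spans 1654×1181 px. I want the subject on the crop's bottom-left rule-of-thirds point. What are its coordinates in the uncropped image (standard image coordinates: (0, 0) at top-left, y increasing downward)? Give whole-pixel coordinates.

One third of the crop width 1654 is 551.33 px.
One third of the crop height 1181 is 393.67 px.
The bottom-left point is one-third across and two-thirds down within the crop:
x = 179 + 1 × 551.33 ≈ 730; y = 1722 + 2 × 393.67 ≈ 2509.

(730, 2509)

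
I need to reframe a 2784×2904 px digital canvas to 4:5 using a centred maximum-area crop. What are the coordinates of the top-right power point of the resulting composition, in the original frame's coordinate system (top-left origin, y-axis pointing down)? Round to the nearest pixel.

2784/2904 > 4/5, so the 4:5 crop keeps the full height 2904 and trims width to 2904 × 4/5 = 2323.20 px.
Left offset = (2784 − 2323.20)/2 = 230.40 px; top offset = 0.
Top-right is two-thirds across and one-third down within the crop:
x = 230.40 + 2 × 2323.20/3 ≈ 1779; y = 0.00 + 1 × 2904.00/3 ≈ 968.

x = 1779 px, y = 968 px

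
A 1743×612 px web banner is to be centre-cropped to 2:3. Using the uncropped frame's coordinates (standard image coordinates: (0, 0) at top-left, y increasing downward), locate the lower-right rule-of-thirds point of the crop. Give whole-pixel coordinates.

1743/612 > 2/3, so the 2:3 crop keeps the full height 612 and trims width to 612 × 2/3 = 408.00 px.
Left offset = (1743 − 408.00)/2 = 667.50 px; top offset = 0.
Lower-right is two-thirds across and two-thirds down within the crop:
x = 667.50 + 2 × 408.00/3 ≈ 940; y = 0.00 + 2 × 612.00/3 ≈ 408.

x = 940 px, y = 408 px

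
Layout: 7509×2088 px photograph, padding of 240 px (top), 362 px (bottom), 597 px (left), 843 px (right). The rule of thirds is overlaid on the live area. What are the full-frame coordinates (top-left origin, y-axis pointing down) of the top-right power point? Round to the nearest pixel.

x = 4643 px, y = 735 px

Content width = 7509 − 597 − 843 = 6069 px; content height = 2088 − 240 − 362 = 1486 px.
Top-right is two-thirds across and one-third down within the live area.
x = 597 + 2 × 6069/3 = 597 + 4046.00 ≈ 4643
y = 240 + 1 × 1486/3 = 240 + 495.33 ≈ 735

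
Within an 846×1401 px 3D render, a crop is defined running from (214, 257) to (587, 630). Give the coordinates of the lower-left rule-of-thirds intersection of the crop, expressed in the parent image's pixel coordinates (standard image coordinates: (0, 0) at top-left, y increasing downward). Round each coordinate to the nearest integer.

x = 338 px, y = 506 px

Crop width = 587 − 214 = 373 px; one third is 124.33 px.
Crop height = 630 − 257 = 373 px; one third is 124.33 px.
The lower-left point is one-third across and two-thirds down within the crop:
x = 214 + 1 × 124.33 ≈ 338; y = 257 + 2 × 124.33 ≈ 506.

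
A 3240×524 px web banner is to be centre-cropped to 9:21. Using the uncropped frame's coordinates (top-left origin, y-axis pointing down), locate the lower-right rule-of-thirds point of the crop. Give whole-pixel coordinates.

(1657, 349)

3240/524 > 9/21, so the 9:21 crop keeps the full height 524 and trims width to 524 × 9/21 = 224.57 px.
Left offset = (3240 − 224.57)/2 = 1507.71 px; top offset = 0.
Lower-right is two-thirds across and two-thirds down within the crop:
x = 1507.71 + 2 × 224.57/3 ≈ 1657; y = 0.00 + 2 × 524.00/3 ≈ 349.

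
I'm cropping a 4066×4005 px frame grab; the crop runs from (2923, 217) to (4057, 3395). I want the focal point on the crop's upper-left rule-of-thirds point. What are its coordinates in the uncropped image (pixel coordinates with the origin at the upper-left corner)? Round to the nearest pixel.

x = 3301 px, y = 1276 px

Crop width = 4057 − 2923 = 1134 px; one third is 378.00 px.
Crop height = 3395 − 217 = 3178 px; one third is 1059.33 px.
The upper-left point is one-third across and one-third down within the crop:
x = 2923 + 1 × 378.00 ≈ 3301; y = 217 + 1 × 1059.33 ≈ 1276.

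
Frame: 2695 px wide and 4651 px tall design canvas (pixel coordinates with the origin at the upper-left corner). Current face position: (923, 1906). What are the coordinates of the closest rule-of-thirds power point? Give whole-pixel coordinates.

Third lines: x ∈ {898, 1797}, y ∈ {1550, 3101}.
923 is closer to x = 898; 1906 is closer to y = 1550.
So the nearest intersection is the upper-left power point.

x = 898 px, y = 1550 px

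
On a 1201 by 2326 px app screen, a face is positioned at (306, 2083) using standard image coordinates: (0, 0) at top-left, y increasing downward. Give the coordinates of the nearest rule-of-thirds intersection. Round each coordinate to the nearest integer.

x = 400 px, y = 1551 px

Third lines: x ∈ {400, 801}, y ∈ {775, 1551}.
306 is closer to x = 400; 2083 is closer to y = 1551.
So the nearest intersection is the lower-left power point.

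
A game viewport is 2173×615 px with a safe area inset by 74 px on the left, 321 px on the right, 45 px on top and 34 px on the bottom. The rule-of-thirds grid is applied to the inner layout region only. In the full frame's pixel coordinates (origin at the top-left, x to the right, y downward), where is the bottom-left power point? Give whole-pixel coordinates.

x = 667 px, y = 402 px

Content width = 2173 − 74 − 321 = 1778 px; content height = 615 − 45 − 34 = 536 px.
Bottom-left is one-third across and two-thirds down within the inner layout region.
x = 74 + 1 × 1778/3 = 74 + 592.67 ≈ 667
y = 45 + 2 × 536/3 = 45 + 357.33 ≈ 402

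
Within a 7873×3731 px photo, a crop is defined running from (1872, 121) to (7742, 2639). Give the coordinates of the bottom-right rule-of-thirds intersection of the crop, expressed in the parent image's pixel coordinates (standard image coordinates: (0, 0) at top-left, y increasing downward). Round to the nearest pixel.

(5785, 1800)

Crop width = 7742 − 1872 = 5870 px; one third is 1956.67 px.
Crop height = 2639 − 121 = 2518 px; one third is 839.33 px.
The bottom-right point is two-thirds across and two-thirds down within the crop:
x = 1872 + 2 × 1956.67 ≈ 5785; y = 121 + 2 × 839.33 ≈ 1800.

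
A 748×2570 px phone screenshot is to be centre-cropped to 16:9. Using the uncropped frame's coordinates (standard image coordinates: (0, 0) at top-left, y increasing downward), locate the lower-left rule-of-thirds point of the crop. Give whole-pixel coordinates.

748/2570 < 16/9, so the 16:9 crop keeps the full width 748 and trims height to 748 × 9/16 = 420.75 px.
Top offset = (2570 − 420.75)/2 = 1074.62 px; left offset = 0.
Lower-left is one-third across and two-thirds down within the crop:
x = 0.00 + 1 × 748.00/3 ≈ 249; y = 1074.62 + 2 × 420.75/3 ≈ 1355.

(249, 1355)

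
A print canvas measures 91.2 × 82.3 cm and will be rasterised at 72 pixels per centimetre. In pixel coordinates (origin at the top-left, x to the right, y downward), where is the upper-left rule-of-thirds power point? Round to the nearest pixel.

(2189, 1975)

In pixels the canvas is 91.2 × 72 = 6566.4 wide and 82.3 × 72 = 5925.6 tall.
The upper-left point is one-third across and one-third down:
x = 1 × 6566.4/3 ≈ 2189; y = 1 × 5925.6/3 ≈ 1975.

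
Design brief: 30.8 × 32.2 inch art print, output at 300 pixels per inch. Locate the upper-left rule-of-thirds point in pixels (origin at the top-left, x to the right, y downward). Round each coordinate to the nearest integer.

x = 3080 px, y = 3220 px

In pixels the canvas is 30.8 × 300 = 9240 wide and 32.2 × 300 = 9660 tall.
The upper-left point is one-third across and one-third down:
x = 1 × 9240/3 ≈ 3080; y = 1 × 9660/3 ≈ 3220.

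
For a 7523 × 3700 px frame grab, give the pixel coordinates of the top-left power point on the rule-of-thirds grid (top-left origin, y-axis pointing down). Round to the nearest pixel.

(2508, 1233)

The top-left point sits one-third of the way across and one-third of the way down.
x = 1 × 7523/3 ≈ 2508; y = 1 × 3700/3 ≈ 1233.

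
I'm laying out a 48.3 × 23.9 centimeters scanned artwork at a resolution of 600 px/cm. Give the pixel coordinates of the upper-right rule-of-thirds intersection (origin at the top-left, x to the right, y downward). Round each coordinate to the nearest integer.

In pixels the canvas is 48.3 × 600 = 28980 wide and 23.9 × 600 = 14340 tall.
The upper-right point is two-thirds across and one-third down:
x = 2 × 28980/3 ≈ 19320; y = 1 × 14340/3 ≈ 4780.

(19320, 4780)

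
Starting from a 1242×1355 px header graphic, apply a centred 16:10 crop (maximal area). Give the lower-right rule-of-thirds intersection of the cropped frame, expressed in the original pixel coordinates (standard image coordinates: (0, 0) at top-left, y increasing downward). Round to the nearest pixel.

1242/1355 < 16/10, so the 16:10 crop keeps the full width 1242 and trims height to 1242 × 10/16 = 776.25 px.
Top offset = (1355 − 776.25)/2 = 289.38 px; left offset = 0.
Lower-right is two-thirds across and two-thirds down within the crop:
x = 0.00 + 2 × 1242.00/3 ≈ 828; y = 289.38 + 2 × 776.25/3 ≈ 807.

x = 828 px, y = 807 px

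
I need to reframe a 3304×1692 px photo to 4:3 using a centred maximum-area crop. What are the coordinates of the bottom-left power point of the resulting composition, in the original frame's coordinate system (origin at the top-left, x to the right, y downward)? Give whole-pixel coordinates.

(1276, 1128)

3304/1692 > 4/3, so the 4:3 crop keeps the full height 1692 and trims width to 1692 × 4/3 = 2256.00 px.
Left offset = (3304 − 2256.00)/2 = 524.00 px; top offset = 0.
Bottom-left is one-third across and two-thirds down within the crop:
x = 524.00 + 1 × 2256.00/3 ≈ 1276; y = 0.00 + 2 × 1692.00/3 ≈ 1128.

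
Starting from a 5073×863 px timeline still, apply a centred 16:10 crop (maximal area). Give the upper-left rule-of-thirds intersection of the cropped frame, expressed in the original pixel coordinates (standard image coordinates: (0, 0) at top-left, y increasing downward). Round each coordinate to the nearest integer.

(2306, 288)

5073/863 > 16/10, so the 16:10 crop keeps the full height 863 and trims width to 863 × 16/10 = 1380.80 px.
Left offset = (5073 − 1380.80)/2 = 1846.10 px; top offset = 0.
Upper-left is one-third across and one-third down within the crop:
x = 1846.10 + 1 × 1380.80/3 ≈ 2306; y = 0.00 + 1 × 863.00/3 ≈ 288.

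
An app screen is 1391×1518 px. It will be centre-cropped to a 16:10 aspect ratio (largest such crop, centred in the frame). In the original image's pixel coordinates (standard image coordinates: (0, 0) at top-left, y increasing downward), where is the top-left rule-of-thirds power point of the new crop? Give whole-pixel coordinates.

(464, 614)

1391/1518 < 16/10, so the 16:10 crop keeps the full width 1391 and trims height to 1391 × 10/16 = 869.38 px.
Top offset = (1518 − 869.38)/2 = 324.31 px; left offset = 0.
Top-left is one-third across and one-third down within the crop:
x = 0.00 + 1 × 1391.00/3 ≈ 464; y = 324.31 + 1 × 869.38/3 ≈ 614.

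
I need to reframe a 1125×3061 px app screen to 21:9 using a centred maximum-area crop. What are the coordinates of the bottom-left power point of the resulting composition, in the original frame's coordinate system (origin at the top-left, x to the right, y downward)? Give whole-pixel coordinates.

1125/3061 < 21/9, so the 21:9 crop keeps the full width 1125 and trims height to 1125 × 9/21 = 482.14 px.
Top offset = (3061 − 482.14)/2 = 1289.43 px; left offset = 0.
Bottom-left is one-third across and two-thirds down within the crop:
x = 0.00 + 1 × 1125.00/3 ≈ 375; y = 1289.43 + 2 × 482.14/3 ≈ 1611.

(375, 1611)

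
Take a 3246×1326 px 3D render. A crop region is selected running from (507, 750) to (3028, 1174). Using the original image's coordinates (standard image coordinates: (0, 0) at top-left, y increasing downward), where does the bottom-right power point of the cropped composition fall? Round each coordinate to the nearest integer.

Crop width = 3028 − 507 = 2521 px; one third is 840.33 px.
Crop height = 1174 − 750 = 424 px; one third is 141.33 px.
The bottom-right point is two-thirds across and two-thirds down within the crop:
x = 507 + 2 × 840.33 ≈ 2188; y = 750 + 2 × 141.33 ≈ 1033.

x = 2188 px, y = 1033 px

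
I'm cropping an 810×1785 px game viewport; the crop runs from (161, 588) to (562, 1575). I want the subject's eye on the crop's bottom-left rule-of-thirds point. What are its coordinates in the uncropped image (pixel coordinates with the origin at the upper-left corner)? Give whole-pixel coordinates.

(295, 1246)

Crop width = 562 − 161 = 401 px; one third is 133.67 px.
Crop height = 1575 − 588 = 987 px; one third is 329.00 px.
The bottom-left point is one-third across and two-thirds down within the crop:
x = 161 + 1 × 133.67 ≈ 295; y = 588 + 2 × 329.00 ≈ 1246.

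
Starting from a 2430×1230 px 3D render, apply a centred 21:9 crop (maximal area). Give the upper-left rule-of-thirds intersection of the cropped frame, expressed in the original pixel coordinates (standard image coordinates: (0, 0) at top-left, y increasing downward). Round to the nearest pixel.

x = 810 px, y = 441 px

2430/1230 < 21/9, so the 21:9 crop keeps the full width 2430 and trims height to 2430 × 9/21 = 1041.43 px.
Top offset = (1230 − 1041.43)/2 = 94.29 px; left offset = 0.
Upper-left is one-third across and one-third down within the crop:
x = 0.00 + 1 × 2430.00/3 ≈ 810; y = 94.29 + 1 × 1041.43/3 ≈ 441.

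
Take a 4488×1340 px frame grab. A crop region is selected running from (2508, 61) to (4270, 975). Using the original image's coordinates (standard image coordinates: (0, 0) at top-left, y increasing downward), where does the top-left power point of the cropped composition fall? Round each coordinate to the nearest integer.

x = 3095 px, y = 366 px

Crop width = 4270 − 2508 = 1762 px; one third is 587.33 px.
Crop height = 975 − 61 = 914 px; one third is 304.67 px.
The top-left point is one-third across and one-third down within the crop:
x = 2508 + 1 × 587.33 ≈ 3095; y = 61 + 1 × 304.67 ≈ 366.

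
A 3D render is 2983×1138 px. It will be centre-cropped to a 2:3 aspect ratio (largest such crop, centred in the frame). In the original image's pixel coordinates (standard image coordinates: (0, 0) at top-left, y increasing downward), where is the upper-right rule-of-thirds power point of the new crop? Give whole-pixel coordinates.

2983/1138 > 2/3, so the 2:3 crop keeps the full height 1138 and trims width to 1138 × 2/3 = 758.67 px.
Left offset = (2983 − 758.67)/2 = 1112.17 px; top offset = 0.
Upper-right is two-thirds across and one-third down within the crop:
x = 1112.17 + 2 × 758.67/3 ≈ 1618; y = 0.00 + 1 × 1138.00/3 ≈ 379.

x = 1618 px, y = 379 px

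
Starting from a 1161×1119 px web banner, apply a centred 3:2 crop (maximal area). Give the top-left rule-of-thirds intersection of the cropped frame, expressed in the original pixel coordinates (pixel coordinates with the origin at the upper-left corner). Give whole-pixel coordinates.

1161/1119 < 3/2, so the 3:2 crop keeps the full width 1161 and trims height to 1161 × 2/3 = 774.00 px.
Top offset = (1119 − 774.00)/2 = 172.50 px; left offset = 0.
Top-left is one-third across and one-third down within the crop:
x = 0.00 + 1 × 1161.00/3 ≈ 387; y = 172.50 + 1 × 774.00/3 ≈ 431.

x = 387 px, y = 431 px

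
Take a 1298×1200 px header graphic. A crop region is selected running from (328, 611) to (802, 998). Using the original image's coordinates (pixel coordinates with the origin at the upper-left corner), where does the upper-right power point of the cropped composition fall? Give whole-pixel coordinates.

(644, 740)

Crop width = 802 − 328 = 474 px; one third is 158.00 px.
Crop height = 998 − 611 = 387 px; one third is 129.00 px.
The upper-right point is two-thirds across and one-third down within the crop:
x = 328 + 2 × 158.00 ≈ 644; y = 611 + 1 × 129.00 ≈ 740.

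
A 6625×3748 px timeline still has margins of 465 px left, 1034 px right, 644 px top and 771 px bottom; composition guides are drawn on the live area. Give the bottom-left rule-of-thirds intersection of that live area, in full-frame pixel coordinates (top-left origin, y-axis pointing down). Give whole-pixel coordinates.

Content width = 6625 − 465 − 1034 = 5126 px; content height = 3748 − 644 − 771 = 2333 px.
Bottom-left is one-third across and two-thirds down within the live area.
x = 465 + 1 × 5126/3 = 465 + 1708.67 ≈ 2174
y = 644 + 2 × 2333/3 = 644 + 1555.33 ≈ 2199

(2174, 2199)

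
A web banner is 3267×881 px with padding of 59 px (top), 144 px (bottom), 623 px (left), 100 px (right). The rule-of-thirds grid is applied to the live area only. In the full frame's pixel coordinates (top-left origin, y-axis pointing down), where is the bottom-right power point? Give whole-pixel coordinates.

Content width = 3267 − 623 − 100 = 2544 px; content height = 881 − 59 − 144 = 678 px.
Bottom-right is two-thirds across and two-thirds down within the live area.
x = 623 + 2 × 2544/3 = 623 + 1696.00 ≈ 2319
y = 59 + 2 × 678/3 = 59 + 452.00 ≈ 511

x = 2319 px, y = 511 px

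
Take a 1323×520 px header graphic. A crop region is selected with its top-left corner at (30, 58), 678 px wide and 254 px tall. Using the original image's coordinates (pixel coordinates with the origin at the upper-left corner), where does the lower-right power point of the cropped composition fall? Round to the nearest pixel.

(482, 227)

One third of the crop width 678 is 226.00 px.
One third of the crop height 254 is 84.67 px.
The lower-right point is two-thirds across and two-thirds down within the crop:
x = 30 + 2 × 226.00 ≈ 482; y = 58 + 2 × 84.67 ≈ 227.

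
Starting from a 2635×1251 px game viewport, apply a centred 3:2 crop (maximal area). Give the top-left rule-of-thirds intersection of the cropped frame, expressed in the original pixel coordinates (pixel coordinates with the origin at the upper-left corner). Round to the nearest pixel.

(1005, 417)

2635/1251 > 3/2, so the 3:2 crop keeps the full height 1251 and trims width to 1251 × 3/2 = 1876.50 px.
Left offset = (2635 − 1876.50)/2 = 379.25 px; top offset = 0.
Top-left is one-third across and one-third down within the crop:
x = 379.25 + 1 × 1876.50/3 ≈ 1005; y = 0.00 + 1 × 1251.00/3 ≈ 417.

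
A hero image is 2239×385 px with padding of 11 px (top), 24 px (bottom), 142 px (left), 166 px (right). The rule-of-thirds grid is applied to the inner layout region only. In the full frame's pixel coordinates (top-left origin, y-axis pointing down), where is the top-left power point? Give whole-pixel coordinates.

Content width = 2239 − 142 − 166 = 1931 px; content height = 385 − 11 − 24 = 350 px.
Top-left is one-third across and one-third down within the inner layout region.
x = 142 + 1 × 1931/3 = 142 + 643.67 ≈ 786
y = 11 + 1 × 350/3 = 11 + 116.67 ≈ 128

x = 786 px, y = 128 px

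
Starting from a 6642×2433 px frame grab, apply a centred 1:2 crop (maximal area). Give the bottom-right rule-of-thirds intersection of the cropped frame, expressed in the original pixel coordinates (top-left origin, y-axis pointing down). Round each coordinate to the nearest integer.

(3524, 1622)

6642/2433 > 1/2, so the 1:2 crop keeps the full height 2433 and trims width to 2433 × 1/2 = 1216.50 px.
Left offset = (6642 − 1216.50)/2 = 2712.75 px; top offset = 0.
Bottom-right is two-thirds across and two-thirds down within the crop:
x = 2712.75 + 2 × 1216.50/3 ≈ 3524; y = 0.00 + 2 × 2433.00/3 ≈ 1622.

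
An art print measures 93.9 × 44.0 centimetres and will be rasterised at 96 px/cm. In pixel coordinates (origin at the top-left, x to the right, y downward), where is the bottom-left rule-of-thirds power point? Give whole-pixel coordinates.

x = 3005 px, y = 2816 px

In pixels the canvas is 93.9 × 96 = 9014.4 wide and 44.0 × 96 = 4224 tall.
The bottom-left point is one-third across and two-thirds down:
x = 1 × 9014.4/3 ≈ 3005; y = 2 × 4224/3 ≈ 2816.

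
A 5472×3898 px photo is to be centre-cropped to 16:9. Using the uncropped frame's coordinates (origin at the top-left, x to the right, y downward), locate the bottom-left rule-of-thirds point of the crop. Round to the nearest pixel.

5472/3898 < 16/9, so the 16:9 crop keeps the full width 5472 and trims height to 5472 × 9/16 = 3078.00 px.
Top offset = (3898 − 3078.00)/2 = 410.00 px; left offset = 0.
Bottom-left is one-third across and two-thirds down within the crop:
x = 0.00 + 1 × 5472.00/3 ≈ 1824; y = 410.00 + 2 × 3078.00/3 ≈ 2462.

(1824, 2462)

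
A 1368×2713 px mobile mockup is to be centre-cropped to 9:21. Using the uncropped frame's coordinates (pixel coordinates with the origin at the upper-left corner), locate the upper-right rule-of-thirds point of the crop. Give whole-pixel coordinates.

1368/2713 > 9/21, so the 9:21 crop keeps the full height 2713 and trims width to 2713 × 9/21 = 1162.71 px.
Left offset = (1368 − 1162.71)/2 = 102.64 px; top offset = 0.
Upper-right is two-thirds across and one-third down within the crop:
x = 102.64 + 2 × 1162.71/3 ≈ 878; y = 0.00 + 1 × 2713.00/3 ≈ 904.

x = 878 px, y = 904 px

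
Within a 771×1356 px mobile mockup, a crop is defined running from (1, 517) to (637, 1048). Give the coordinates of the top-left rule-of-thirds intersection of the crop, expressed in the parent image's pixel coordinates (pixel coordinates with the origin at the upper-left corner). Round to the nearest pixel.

Crop width = 637 − 1 = 636 px; one third is 212.00 px.
Crop height = 1048 − 517 = 531 px; one third is 177.00 px.
The top-left point is one-third across and one-third down within the crop:
x = 1 + 1 × 212.00 ≈ 213; y = 517 + 1 × 177.00 ≈ 694.

(213, 694)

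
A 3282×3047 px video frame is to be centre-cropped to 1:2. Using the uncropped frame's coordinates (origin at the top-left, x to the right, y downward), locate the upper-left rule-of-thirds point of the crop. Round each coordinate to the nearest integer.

(1387, 1016)

3282/3047 > 1/2, so the 1:2 crop keeps the full height 3047 and trims width to 3047 × 1/2 = 1523.50 px.
Left offset = (3282 − 1523.50)/2 = 879.25 px; top offset = 0.
Upper-left is one-third across and one-third down within the crop:
x = 879.25 + 1 × 1523.50/3 ≈ 1387; y = 0.00 + 1 × 3047.00/3 ≈ 1016.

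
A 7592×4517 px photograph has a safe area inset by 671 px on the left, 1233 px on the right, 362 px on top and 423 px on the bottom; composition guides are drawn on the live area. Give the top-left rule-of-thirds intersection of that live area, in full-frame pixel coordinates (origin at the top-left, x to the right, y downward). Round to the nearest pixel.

(2567, 1606)

Content width = 7592 − 671 − 1233 = 5688 px; content height = 4517 − 362 − 423 = 3732 px.
Top-left is one-third across and one-third down within the live area.
x = 671 + 1 × 5688/3 = 671 + 1896.00 ≈ 2567
y = 362 + 1 × 3732/3 = 362 + 1244.00 ≈ 1606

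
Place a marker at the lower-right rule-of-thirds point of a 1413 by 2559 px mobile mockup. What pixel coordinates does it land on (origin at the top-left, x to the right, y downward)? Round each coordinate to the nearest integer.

(942, 1706)

The lower-right point sits two-thirds of the way across and two-thirds of the way down.
x = 2 × 1413/3 ≈ 942; y = 2 × 2559/3 ≈ 1706.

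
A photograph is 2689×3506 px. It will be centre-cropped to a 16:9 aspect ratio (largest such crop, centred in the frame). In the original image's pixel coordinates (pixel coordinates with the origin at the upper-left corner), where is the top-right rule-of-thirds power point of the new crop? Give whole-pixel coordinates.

2689/3506 < 16/9, so the 16:9 crop keeps the full width 2689 and trims height to 2689 × 9/16 = 1512.56 px.
Top offset = (3506 − 1512.56)/2 = 996.72 px; left offset = 0.
Top-right is two-thirds across and one-third down within the crop:
x = 0.00 + 2 × 2689.00/3 ≈ 1793; y = 996.72 + 1 × 1512.56/3 ≈ 1501.

x = 1793 px, y = 1501 px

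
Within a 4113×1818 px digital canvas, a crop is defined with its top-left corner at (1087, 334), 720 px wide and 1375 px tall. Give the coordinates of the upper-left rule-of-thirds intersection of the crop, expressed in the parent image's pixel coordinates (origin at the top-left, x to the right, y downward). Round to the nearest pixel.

One third of the crop width 720 is 240.00 px.
One third of the crop height 1375 is 458.33 px.
The upper-left point is one-third across and one-third down within the crop:
x = 1087 + 1 × 240.00 ≈ 1327; y = 334 + 1 × 458.33 ≈ 792.

(1327, 792)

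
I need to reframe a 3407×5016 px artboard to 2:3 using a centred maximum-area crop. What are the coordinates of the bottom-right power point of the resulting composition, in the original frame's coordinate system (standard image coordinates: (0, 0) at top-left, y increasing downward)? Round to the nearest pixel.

x = 2261 px, y = 3344 px

3407/5016 > 2/3, so the 2:3 crop keeps the full height 5016 and trims width to 5016 × 2/3 = 3344.00 px.
Left offset = (3407 − 3344.00)/2 = 31.50 px; top offset = 0.
Bottom-right is two-thirds across and two-thirds down within the crop:
x = 31.50 + 2 × 3344.00/3 ≈ 2261; y = 0.00 + 2 × 5016.00/3 ≈ 3344.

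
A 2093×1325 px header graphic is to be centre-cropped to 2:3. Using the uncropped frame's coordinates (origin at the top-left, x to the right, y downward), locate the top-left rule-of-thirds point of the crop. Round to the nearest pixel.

2093/1325 > 2/3, so the 2:3 crop keeps the full height 1325 and trims width to 1325 × 2/3 = 883.33 px.
Left offset = (2093 − 883.33)/2 = 604.83 px; top offset = 0.
Top-left is one-third across and one-third down within the crop:
x = 604.83 + 1 × 883.33/3 ≈ 899; y = 0.00 + 1 × 1325.00/3 ≈ 442.

x = 899 px, y = 442 px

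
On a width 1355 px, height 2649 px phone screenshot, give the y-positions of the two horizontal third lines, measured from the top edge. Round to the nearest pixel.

883 px and 1766 px

2649 / 3 = 883, so the horizontal lines sit at one and two thirds of 2649.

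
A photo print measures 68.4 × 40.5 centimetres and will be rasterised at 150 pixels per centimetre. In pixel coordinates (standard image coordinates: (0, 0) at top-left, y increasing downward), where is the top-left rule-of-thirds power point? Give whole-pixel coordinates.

In pixels the canvas is 68.4 × 150 = 10260 wide and 40.5 × 150 = 6075 tall.
The top-left point is one-third across and one-third down:
x = 1 × 10260/3 ≈ 3420; y = 1 × 6075/3 ≈ 2025.

x = 3420 px, y = 2025 px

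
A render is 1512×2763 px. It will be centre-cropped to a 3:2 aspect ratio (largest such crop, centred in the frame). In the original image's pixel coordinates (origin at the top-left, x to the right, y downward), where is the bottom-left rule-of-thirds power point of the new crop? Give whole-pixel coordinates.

(504, 1550)

1512/2763 < 3/2, so the 3:2 crop keeps the full width 1512 and trims height to 1512 × 2/3 = 1008.00 px.
Top offset = (2763 − 1008.00)/2 = 877.50 px; left offset = 0.
Bottom-left is one-third across and two-thirds down within the crop:
x = 0.00 + 1 × 1512.00/3 ≈ 504; y = 877.50 + 2 × 1008.00/3 ≈ 1550.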